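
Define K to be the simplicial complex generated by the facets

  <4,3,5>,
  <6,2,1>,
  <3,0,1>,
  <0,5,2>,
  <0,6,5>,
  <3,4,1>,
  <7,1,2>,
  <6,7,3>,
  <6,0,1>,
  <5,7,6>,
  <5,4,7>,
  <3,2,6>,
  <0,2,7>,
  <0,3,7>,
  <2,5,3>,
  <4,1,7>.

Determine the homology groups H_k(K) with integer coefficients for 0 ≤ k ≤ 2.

K has 8 vertices, 24 edges, 16 triangles.
rank ∂_0 = 0, rank ∂_1 = 7 ⇒ b_0 = 8 − 0 − 7 = 1; all invariant factors of ∂_1 are 1 so no torsion. So H_0 ≅ Z.
rank ∂_1 = 7, rank ∂_2 = 15 ⇒ b_1 = 24 − 7 − 15 = 2; all invariant factors of ∂_2 are 1 so no torsion. So H_1 ≅ Z^2.
rank ∂_2 = 15, rank ∂_3 = 0 ⇒ b_2 = 16 − 15 − 0 = 1. So H_2 ≅ Z.

H_0 ≅ Z,  H_1 ≅ Z^2,  H_2 ≅ Z.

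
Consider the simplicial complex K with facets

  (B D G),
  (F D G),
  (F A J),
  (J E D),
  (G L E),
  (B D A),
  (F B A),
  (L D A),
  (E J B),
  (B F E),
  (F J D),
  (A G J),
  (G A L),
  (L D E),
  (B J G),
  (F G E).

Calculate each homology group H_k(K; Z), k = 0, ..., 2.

Fix the vertex order A < B < D < E < F < G < J < L and write every simplex with vertices in increasing order. Then dim K = 2 and the simplices of K are:

  0-simplices (8): A, B, D, E, F, G, J, L
  1-simplices (24): AB, AD, AF, AG, AJ, AL, BD, BE, BF, BG, BJ, DE, DF, DG, DJ, DL, EF, EG, EJ, EL, FG, FJ, GJ, GL
  2-simplices (16): ABD, ABF, ADL, AFJ, AGJ, AGL, BDG, BEF, BEJ, BGJ, DEJ, DEL, DFG, DFJ, EFG, EGL

giving chain groups C_0 ≅ Z^8, C_1 ≅ Z^24, C_2 ≅ Z^16.

Boundary ∂_1: C_1 → C_0 is given by ∂[p,q] = [q] − [p]. For instance
  ∂EL = L − E.
The resulting 8×24 matrix has rank 7, and its Smith normal form has invariant factors (1,1,1,1,1,1,1).

Boundary ∂_2: C_2 → C_1 maps a triangle to the signed sum of its edges. For instance
  ∂DFJ = FJ − DJ + DF,
  ∂AGL = GL − AL + AG.
This gives a 24×16 integer matrix of rank 15; reducing to Smith normal form yields diagonal entries (1,1,1,1,1,1,1,1,1,1,1,1,1,1,1).

Reading off H_k = ker ∂_k / im ∂_{k+1}:

  H_0: rank C_0 − rank ∂_1 = 8 − 7 = 1, and the invariant factors of ∂_1 are all 1, so H_0 ≅ Z.
  H_1: rank ker ∂_1 − rank ∂_2 = (24 − 7) − 15 = 2, and the invariant factors of ∂_2 are all 1, so H_1 ≅ Z^2.
  H_2: rank ker ∂_2 − rank ∂_3 = (16 − 15) − 0 = 1, and there is no ∂_3, so H_2 ≅ Z.

(K is a triangulation of the torus T^2.)

H_0 ≅ Z,  H_1 ≅ Z^2,  H_2 ≅ Z.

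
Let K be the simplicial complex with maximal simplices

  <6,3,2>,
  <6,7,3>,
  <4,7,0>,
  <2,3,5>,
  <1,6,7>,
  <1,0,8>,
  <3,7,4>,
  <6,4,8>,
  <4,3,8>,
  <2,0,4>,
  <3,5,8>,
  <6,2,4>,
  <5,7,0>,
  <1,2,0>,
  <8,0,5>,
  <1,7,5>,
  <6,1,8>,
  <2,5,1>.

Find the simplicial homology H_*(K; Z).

Fix the vertex order 0 < 1 < 2 < 3 < 4 < 5 < 6 < 7 < 8 and write every simplex with vertices in increasing order. Then dim K = 2 and the simplices of K are:

  0-simplices (9): [0], [1], [2], [3], [4], [5], [6], [7], [8]
  1-simplices (27): (27 of them)
  2-simplices (18): [0,1,2], [0,1,8], [0,2,4], [0,4,7], [0,5,7], [0,5,8], [1,2,5], [1,5,7], [1,6,7], [1,6,8], [2,3,5], [2,3,6], [2,4,6], [3,4,7], [3,4,8], [3,5,8], [3,6,7], [4,6,8]

Hence C_0 ≅ Z^9, C_1 ≅ Z^27, C_2 ≅ Z^18.

The boundary map ∂_1: C_1 → C_0 is given by ∂[p,q] = [q] − [p].
The resulting 9×27 matrix has rank 8, and its Smith normal form has invariant factors (1,1,1,1,1,1,1,1).

∂_2: C_2 → C_1 maps a triangle to the signed sum of its edges. For instance
  ∂[0,1,8] = [1,8] − [0,8] + [0,1],
  ∂[3,5,8] = [5,8] − [3,8] + [3,5].
As a 27×18 matrix over Z this has rank 18, with invariant factors (1,1,1,1,1,1,1,1,1,1,1,1,1,1,1,1,1,2).

Reading off H_k = ker ∂_k / im ∂_{k+1}:

  H_0: rank C_0 − rank ∂_1 = 9 − 8 = 1, and the invariant factors of ∂_1 are all 1, so H_0 ≅ Z.
  H_1: rank ker ∂_1 − rank ∂_2 = (27 − 8) − 18 = 1, and ∂_2 has invariant factor 2 > 1, so H_1 ≅ Z ⊕ Z_2.
  H_2: rank ker ∂_2 − rank ∂_3 = (18 − 18) − 0 = 0, and there is no ∂_3, so H_2 ≅ 0.

(K is a triangulation of the Klein bottle.)

H_0 = Z,  H_1 = Z ⊕ Z_2,  H_2 = 0.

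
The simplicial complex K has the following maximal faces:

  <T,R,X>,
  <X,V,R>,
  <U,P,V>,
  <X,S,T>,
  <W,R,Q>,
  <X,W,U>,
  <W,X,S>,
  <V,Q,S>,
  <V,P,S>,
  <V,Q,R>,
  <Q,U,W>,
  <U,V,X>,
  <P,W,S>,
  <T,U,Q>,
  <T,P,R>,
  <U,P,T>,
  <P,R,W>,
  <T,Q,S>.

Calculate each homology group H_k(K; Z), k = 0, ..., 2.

H_0 = Z,  H_1 = Z^2,  H_2 = Z.

We work with the vertex ordering P < Q < R < S < T < U < V < W < X. The simplices of K, each written with vertices in increasing order, are:

  0-simplices (9): P, Q, R, S, T, U, V, W, X
  1-simplices (27): PR, PS, PT, PU, PV, PW, QR, QS, QT, QU, QV, QW, RT, RV, RW, RX, ST, SV, SW, SX, TU, TX, UV, UW, UX, VX, WX
  2-simplices (18): PRT, PRW, PSV, PSW, PTU, PUV, QRV, QRW, QST, QSV, QTU, QUW, RTX, RVX, STX, SWX, UVX, UWX

so the chain groups are C_0 ≅ Z^9, C_1 ≅ Z^27, C_2 ≅ Z^18.

Boundary ∂_1: C_1 → C_0 maps an edge to its endpoints' difference, ∂[p,q] = q − p. For instance
  ∂UX = X − U.
As a 9×27 matrix over Z this has rank 8, with invariant factors (1,1,1,1,1,1,1,1).

Boundary ∂_2: C_2 → C_1 sends each 2-simplex [p,q,r] to [q,r] − [p,r] + [p,q]. For instance
  ∂QRW = RW − QW + QR,
  ∂PRT = RT − PT + PR.
The resulting 27×18 matrix has rank 17, and its Smith normal form has invariant factors (1,1,1,1,1,1,1,1,1,1,1,1,1,1,1,1,1).

Now H_k = ker ∂_k / im ∂_{k+1}, so:

  H_0: rank C_0 − rank ∂_1 = 9 − 8 = 1, and the invariant factors of ∂_1 are all 1, so H_0 = Z.
  H_1: rank ker ∂_1 − rank ∂_2 = (27 − 8) − 17 = 2, and the invariant factors of ∂_2 are all 1, so H_1 = Z^2.
  H_2: rank ker ∂_2 − rank ∂_3 = (18 − 17) − 0 = 1, and there is no ∂_3, so H_2 = Z.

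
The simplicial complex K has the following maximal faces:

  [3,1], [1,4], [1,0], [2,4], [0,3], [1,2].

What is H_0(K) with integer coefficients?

Take the total order 0 < 1 < 2 < 3 < 4 on the vertex set. Then K (dimension 1) consists of the simplices:

  0-simplices (5): [0], [1], [2], [3], [4]
  1-simplices (6): [0,1], [0,3], [1,2], [1,3], [1,4], [2,4]

so the chain groups are C_0 ≅ Z^5, C_1 ≅ Z^6.

Boundary ∂_1: C_1 → C_0 sends each edge [p,q] (with p < q) to q − p. For instance
  ∂[1,2] = [2] − [1].
As a 5×6 matrix over Z this has rank 4, with invariant factors (1,1,1,1).

From H_k ≅ ker(∂_k) / im(∂_{k+1}) we obtain:

  H_0: rank C_0 − rank ∂_1 = 5 − 4 = 1, and the invariant factors of ∂_1 are all 1, so H_0 = Z.

H_0 = Z.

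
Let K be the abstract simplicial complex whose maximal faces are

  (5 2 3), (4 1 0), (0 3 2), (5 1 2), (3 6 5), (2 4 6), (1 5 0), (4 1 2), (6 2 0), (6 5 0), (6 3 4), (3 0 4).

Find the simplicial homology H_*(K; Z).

H_0 = Z,  H_1 = Z_2,  H_2 = 0.

Order the vertices as 0 < 1 < 2 < 3 < 4 < 5 < 6. Listing each simplex with vertices in this order, K has dimension 2 with simplices:

  0-simplices (7): [0], [1], [2], [3], [4], [5], [6]
  1-simplices (18): [0,1], [0,2], [0,3], [0,4], [0,5], [0,6], [1,2], [1,4], [1,5], [2,3], [2,4], [2,5], [2,6], [3,4], [3,5], [3,6], [4,6], [5,6]
  2-simplices (12): [0,1,4], [0,1,5], [0,2,3], [0,2,6], [0,3,4], [0,5,6], [1,2,4], [1,2,5], [2,3,5], [2,4,6], [3,4,6], [3,5,6]

so the chain groups are C_0 ≅ Z^7, C_1 ≅ Z^18, C_2 ≅ Z^12.

Boundary ∂_1: C_1 → C_0 sends each edge [p,q] (with p < q) to q − p. For instance
  ∂[3,4] = [4] − [3].
This gives a 7×18 integer matrix of rank 6; reducing to Smith normal form yields diagonal entries (1,1,1,1,1,1).

∂_2: C_2 → C_1 acts by ∂[p,q,r] = [q,r] − [p,r] + [p,q]. For instance
  ∂[1,2,4] = [2,4] − [1,4] + [1,2],
  ∂[0,5,6] = [5,6] − [0,6] + [0,5].
This gives a 18×12 integer matrix of rank 12; reducing to Smith normal form yields diagonal entries (1,1,1,1,1,1,1,1,1,1,1,2).

Reading off H_k = ker ∂_k / im ∂_{k+1}:

  H_0: rank C_0 − rank ∂_1 = 7 − 6 = 1, and the invariant factors of ∂_1 are all 1, so H_0 = Z.
  H_1: rank ker ∂_1 − rank ∂_2 = (18 − 6) − 12 = 0, and ∂_2 has invariant factor 2 > 1, so H_1 = Z_2.
  H_2: rank ker ∂_2 − rank ∂_3 = (12 − 12) − 0 = 0, and there is no ∂_3, so H_2 = 0.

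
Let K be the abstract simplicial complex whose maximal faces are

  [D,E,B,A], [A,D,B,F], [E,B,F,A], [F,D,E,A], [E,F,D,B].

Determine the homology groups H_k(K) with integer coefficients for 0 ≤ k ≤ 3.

H_0 = Z,  H_1 = 0,  H_2 = 0,  H_3 = Z.

K has 5 vertices, 10 edges, 10 triangles, 5 3-simplices.
rank ∂_0 = 0, rank ∂_1 = 4 ⇒ b_0 = 5 − 0 − 4 = 1; all invariant factors of ∂_1 are 1 so no torsion. So H_0 = Z.
rank ∂_1 = 4, rank ∂_2 = 6 ⇒ b_1 = 10 − 4 − 6 = 0; all invariant factors of ∂_2 are 1 so no torsion. So H_1 = 0.
rank ∂_2 = 6, rank ∂_3 = 4 ⇒ b_2 = 10 − 6 − 4 = 0; all invariant factors of ∂_3 are 1 so no torsion. So H_2 = 0.
rank ∂_3 = 4, rank ∂_4 = 0 ⇒ b_3 = 5 − 4 − 0 = 1. So H_3 = Z.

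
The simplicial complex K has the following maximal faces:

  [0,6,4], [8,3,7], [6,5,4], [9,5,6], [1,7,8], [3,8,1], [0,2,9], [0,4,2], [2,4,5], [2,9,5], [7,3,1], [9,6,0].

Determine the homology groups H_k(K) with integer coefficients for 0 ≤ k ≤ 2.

Fix the vertex order 0 < 1 < 2 < 3 < 4 < 5 < 6 < 7 < 8 < 9 and write every simplex with vertices in increasing order. Then dim K = 2 and the simplices of K are:

  0-simplices (10): [0], [1], [2], [3], [4], [5], [6], [7], [8], [9]
  1-simplices (18): [0,2], [0,4], [0,6], [0,9], [1,3], [1,7], [1,8], [2,4], [2,5], [2,9], [3,7], [3,8], [4,5], [4,6], [5,6], [5,9], [6,9], [7,8]
  2-simplices (12): [0,2,4], [0,2,9], [0,4,6], [0,6,9], [1,3,7], [1,3,8], [1,7,8], [2,4,5], [2,5,9], [3,7,8], [4,5,6], [5,6,9]

giving chain groups C_0 ≅ Z^10, C_1 ≅ Z^18, C_2 ≅ Z^12.

The boundary map ∂_1: C_1 → C_0 sends each edge [p,q] (with p < q) to q − p.
This gives a 10×18 integer matrix of rank 8; reducing to Smith normal form yields diagonal entries (1,1,1,1,1,1,1,1).

The boundary map ∂_2: C_2 → C_1 acts by ∂[p,q,r] = [q,r] − [p,r] + [p,q]. For instance
  ∂[4,5,6] = [5,6] − [4,6] + [4,5],
  ∂[0,2,9] = [2,9] − [0,9] + [0,2].
As a 18×12 matrix over Z this has rank 10, with invariant factors (1,1,1,1,1,1,1,1,1,1).

Reading off H_k = ker ∂_k / im ∂_{k+1}:

  H_0: rank C_0 − rank ∂_1 = 10 − 8 = 2, and the invariant factors of ∂_1 are all 1, so H_0 ≅ Z^2.
  H_1: rank ker ∂_1 − rank ∂_2 = (18 − 8) − 10 = 0, and the invariant factors of ∂_2 are all 1, so H_1 ≅ 0.
  H_2: rank ker ∂_2 − rank ∂_3 = (12 − 10) − 0 = 2, and there is no ∂_3, so H_2 ≅ Z^2.

As a check, the Euler characteristic is 10 − 18 + 12 = 4, which agrees with 2 − 0 + 2 = 4.

H_0 = Z^2,  H_1 = 0,  H_2 = Z^2.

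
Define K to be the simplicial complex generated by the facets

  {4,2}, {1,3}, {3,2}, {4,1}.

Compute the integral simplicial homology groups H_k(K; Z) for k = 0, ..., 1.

H_0 = Z,  H_1 = Z.

We work with the vertex ordering 1 < 2 < 3 < 4. The simplices of K, each written with vertices in increasing order, are:

  0-simplices (4): [1], [2], [3], [4]
  1-simplices (4): [1,3], [1,4], [2,3], [2,4]

so the chain groups are C_0 ≅ Z^4, C_1 ≅ Z^4.

∂_1: C_1 → C_0 is given by ∂[p,q] = [q] − [p].
As a 4×4 matrix over Z this has rank 3, with invariant factors (1,1,1).

Computing H_k = (kernel of ∂_k) / (image of ∂_{k+1}):

  H_0: rank C_0 − rank ∂_1 = 4 − 3 = 1, and the invariant factors of ∂_1 are all 1, so H_0 = Z.
  H_1: rank ker ∂_1 − rank ∂_2 = (4 − 3) − 0 = 1, and there is no ∂_2, so H_1 = Z.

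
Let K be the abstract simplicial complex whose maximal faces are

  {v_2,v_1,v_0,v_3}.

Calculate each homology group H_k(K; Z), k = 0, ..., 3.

K has 4 vertices, 6 edges, 4 triangles, 1 3-simplex.
rank ∂_0 = 0, rank ∂_1 = 3 ⇒ b_0 = 4 − 0 − 3 = 1; all invariant factors of ∂_1 are 1 so no torsion. So H_0 = Z.
rank ∂_1 = 3, rank ∂_2 = 3 ⇒ b_1 = 6 − 3 − 3 = 0; all invariant factors of ∂_2 are 1 so no torsion. So H_1 = 0.
rank ∂_2 = 3, rank ∂_3 = 1 ⇒ b_2 = 4 − 3 − 1 = 0; all invariant factors of ∂_3 are 1 so no torsion. So H_2 = 0.
rank ∂_3 = 1, rank ∂_4 = 0 ⇒ b_3 = 1 − 1 − 0 = 0. So H_3 = 0.

H_0 ≅ Z,  H_1 = 0,  H_2 = 0,  H_3 = 0.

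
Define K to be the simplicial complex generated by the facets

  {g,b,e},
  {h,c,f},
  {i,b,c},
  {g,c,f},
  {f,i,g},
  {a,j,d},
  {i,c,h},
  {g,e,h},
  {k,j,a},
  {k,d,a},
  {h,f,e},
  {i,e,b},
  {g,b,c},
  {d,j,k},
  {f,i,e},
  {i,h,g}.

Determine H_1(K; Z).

H_1 ≅ Z/2.

K has 11 vertices, 24 edges, 16 triangles.
rank ∂_1 = 9, rank ∂_2 = 15 ⇒ b_1 = 24 − 9 − 15 = 0; ∂_2 has invariant factor(s) [2] giving torsion. So H_1 = Z/2.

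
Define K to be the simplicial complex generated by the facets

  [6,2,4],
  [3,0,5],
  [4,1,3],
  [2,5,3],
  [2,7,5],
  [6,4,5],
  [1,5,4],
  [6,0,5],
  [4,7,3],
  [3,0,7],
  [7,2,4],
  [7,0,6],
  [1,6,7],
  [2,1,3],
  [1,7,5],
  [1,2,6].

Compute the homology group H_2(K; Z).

We work with the vertex ordering 0 < 1 < 2 < 3 < 4 < 5 < 6 < 7. The simplices of K, each written with vertices in increasing order, are:

  0-simplices (8): [0], [1], [2], [3], [4], [5], [6], [7]
  1-simplices (24): (24 of them)
  2-simplices (16): [0,3,5], [0,3,7], [0,5,6], [0,6,7], [1,2,3], [1,2,6], [1,3,4], [1,4,5], [1,5,7], [1,6,7], [2,3,5], [2,4,6], [2,4,7], [2,5,7], [3,4,7], [4,5,6]

giving chain groups C_0 ≅ Z^8, C_1 ≅ Z^24, C_2 ≅ Z^16.

∂_1: C_1 → C_0 is given by ∂[p,q] = [q] − [p]. For instance
  ∂[6,7] = [7] − [6].
As a 8×24 matrix over Z this has rank 7, with invariant factors (1,1,1,1,1,1,1).

Boundary ∂_2: C_2 → C_1 acts by ∂[p,q,r] = [q,r] − [p,r] + [p,q]. For instance
  ∂[1,2,3] = [2,3] − [1,3] + [1,2],
  ∂[2,3,5] = [3,5] − [2,5] + [2,3].
This gives a 24×16 integer matrix of rank 15; reducing to Smith normal form yields diagonal entries (1,1,1,1,1,1,1,1,1,1,1,1,1,1,1).

Now H_k = ker ∂_k / im ∂_{k+1}, so:

  H_2: rank ker ∂_2 − rank ∂_3 = (16 − 15) − 0 = 1, and there is no ∂_3, so H_2 = Z.

H_2 ≅ Z.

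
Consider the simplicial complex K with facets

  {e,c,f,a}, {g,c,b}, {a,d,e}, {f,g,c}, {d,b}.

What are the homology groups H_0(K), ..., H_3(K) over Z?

H_0 ≅ Z,  H_1 ≅ Z,  H_2 = 0,  H_3 = 0.

Order the vertices as a < b < c < d < e < f < g. Listing each simplex with vertices in this order, K has dimension 3 with simplices:

  0-simplices (7): a, b, c, d, e, f, g
  1-simplices (13): ac, ad, ae, af, bc, bd, bg, ce, cf, cg, de, ef, fg
  2-simplices (7): ace, acf, ade, aef, bcg, cef, cfg
  3-simplices (1): acef

giving chain groups C_0 ≅ Z^7, C_1 ≅ Z^13, C_2 ≅ Z^7, C_3 ≅ Z^1.

The boundary map ∂_1: C_1 → C_0 is given by ∂[p,q] = [q] − [p]. For instance
  ∂af = f − a.
The 7×13 boundary matrix has rank 6 and Smith normal form diag(1,1,1,1,1,1).

∂_2: C_2 → C_1 maps a triangle to the signed sum of its edges. For instance
  ∂aef = ef − af + ae,
  ∂cfg = fg − cg + cf.
The 13×7 boundary matrix has rank 6 and Smith normal form diag(1,1,1,1,1,1).

The boundary map ∂_3: C_3 → C_2 sends each 3-simplex σ to the alternating sum Σ_i (−1)^i (σ with its i-th vertex removed). For instance
  ∂acef = cef − aef + acf − ace.
The 7×1 boundary matrix has rank 1 and Smith normal form diag(1).

From H_k ≅ ker(∂_k) / im(∂_{k+1}) we obtain:

  H_0: rank C_0 − rank ∂_1 = 7 − 6 = 1, and the invariant factors of ∂_1 are all 1, so H_0 = Z.
  H_1: rank ker ∂_1 − rank ∂_2 = (13 − 6) − 6 = 1, and the invariant factors of ∂_2 are all 1, so H_1 = Z.
  H_2: rank ker ∂_2 − rank ∂_3 = (7 − 6) − 1 = 0, and the invariant factors of ∂_3 are all 1, so H_2 = 0.
  H_3: rank ker ∂_3 − rank ∂_4 = (1 − 1) − 0 = 0, and there is no ∂_4, so H_3 = 0.

As a check, the Euler characteristic is 7 − 13 + 7 − 1 = 0, which agrees with 1 − 1 + 0 − 0 = 0.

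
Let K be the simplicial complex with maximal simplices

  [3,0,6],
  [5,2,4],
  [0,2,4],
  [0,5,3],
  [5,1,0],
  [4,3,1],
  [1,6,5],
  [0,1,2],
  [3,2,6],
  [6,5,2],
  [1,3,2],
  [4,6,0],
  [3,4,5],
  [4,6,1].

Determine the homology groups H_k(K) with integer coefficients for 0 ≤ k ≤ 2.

We work with the vertex ordering 0 < 1 < 2 < 3 < 4 < 5 < 6. The simplices of K, each written with vertices in increasing order, are:

  0-simplices (7): [0], [1], [2], [3], [4], [5], [6]
  1-simplices (21): [0,1], [0,2], [0,3], [0,4], [0,5], [0,6], [1,2], [1,3], [1,4], [1,5], [1,6], [2,3], [2,4], [2,5], [2,6], [3,4], [3,5], [3,6], [4,5], [4,6], [5,6]
  2-simplices (14): [0,1,2], [0,1,5], [0,2,4], [0,3,5], [0,3,6], [0,4,6], [1,2,3], [1,3,4], [1,4,6], [1,5,6], [2,3,6], [2,4,5], [2,5,6], [3,4,5]

Hence C_0 ≅ Z^7, C_1 ≅ Z^21, C_2 ≅ Z^14.

Boundary ∂_1: C_1 → C_0 is given by ∂[p,q] = [q] − [p]. For instance
  ∂[4,6] = [6] − [4].
This gives a 7×21 integer matrix of rank 6; reducing to Smith normal form yields diagonal entries (1,1,1,1,1,1).

The boundary map ∂_2: C_2 → C_1 maps a triangle to the signed sum of its edges. For instance
  ∂[1,4,6] = [4,6] − [1,6] + [1,4],
  ∂[0,4,6] = [4,6] − [0,6] + [0,4].
This gives a 21×14 integer matrix of rank 13; reducing to Smith normal form yields diagonal entries (1,1,1,1,1,1,1,1,1,1,1,1,1).

From H_k ≅ ker(∂_k) / im(∂_{k+1}) we obtain:

  H_0: rank C_0 − rank ∂_1 = 7 − 6 = 1, and the invariant factors of ∂_1 are all 1, so H_0 ≅ Z.
  H_1: rank ker ∂_1 − rank ∂_2 = (21 − 6) − 13 = 2, and the invariant factors of ∂_2 are all 1, so H_1 ≅ Z^2.
  H_2: rank ker ∂_2 − rank ∂_3 = (14 − 13) − 0 = 1, and there is no ∂_3, so H_2 ≅ Z.

H_0 ≅ Z,  H_1 ≅ Z^2,  H_2 ≅ Z.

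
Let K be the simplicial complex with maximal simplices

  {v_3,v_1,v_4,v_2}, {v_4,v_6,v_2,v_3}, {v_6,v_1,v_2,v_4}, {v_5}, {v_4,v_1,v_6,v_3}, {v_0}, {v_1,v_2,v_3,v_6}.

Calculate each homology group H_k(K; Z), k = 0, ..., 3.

Take the total order v_0 < v_1 < v_2 < v_3 < v_4 < v_5 < v_6 on the vertex set. Then K (dimension 3) consists of the simplices:

  0-simplices (7): [v_0], [v_1], [v_2], [v_3], [v_4], [v_5], [v_6]
  1-simplices (10): [v_1,v_2], [v_1,v_3], [v_1,v_4], [v_1,v_6], [v_2,v_3], [v_2,v_4], [v_2,v_6], [v_3,v_4], [v_3,v_6], [v_4,v_6]
  2-simplices (10): [v_1,v_2,v_3], [v_1,v_2,v_4], [v_1,v_2,v_6], [v_1,v_3,v_4], [v_1,v_3,v_6], [v_1,v_4,v_6], [v_2,v_3,v_4], [v_2,v_3,v_6], [v_2,v_4,v_6], [v_3,v_4,v_6]
  3-simplices (5): [v_1,v_2,v_3,v_4], [v_1,v_2,v_3,v_6], [v_1,v_2,v_4,v_6], [v_1,v_3,v_4,v_6], [v_2,v_3,v_4,v_6]

Hence C_0 ≅ Z^7, C_1 ≅ Z^10, C_2 ≅ Z^10, C_3 ≅ Z^5.

The boundary map ∂_1: C_1 → C_0 sends each edge [p,q] (with p < q) to q − p. For instance
  ∂[v_3,v_6] = [v_6] − [v_3].
The resulting 7×10 matrix has rank 4, and its Smith normal form has invariant factors (1,1,1,1).

The boundary map ∂_2: C_2 → C_1 acts by ∂[p,q,r] = [q,r] − [p,r] + [p,q]. For instance
  ∂[v_2,v_4,v_6] = [v_4,v_6] − [v_2,v_6] + [v_2,v_4],
  ∂[v_1,v_2,v_3] = [v_2,v_3] − [v_1,v_3] + [v_1,v_2].
The resulting 10×10 matrix has rank 6, and its Smith normal form has invariant factors (1,1,1,1,1,1).

Boundary ∂_3: C_3 → C_2 sends each 3-simplex σ to the alternating sum Σ_i (−1)^i (σ with its i-th vertex removed). For instance
  ∂[v_1,v_2,v_3,v_4] = [v_2,v_3,v_4] − [v_1,v_3,v_4] + [v_1,v_2,v_4] − [v_1,v_2,v_3],
  ∂[v_2,v_3,v_4,v_6] = [v_3,v_4,v_6] − [v_2,v_4,v_6] + [v_2,v_3,v_6] − [v_2,v_3,v_4].
This gives a 10×5 integer matrix of rank 4; reducing to Smith normal form yields diagonal entries (1,1,1,1).

Reading off H_k = ker ∂_k / im ∂_{k+1}:

  H_0: rank C_0 − rank ∂_1 = 7 − 4 = 3, and the invariant factors of ∂_1 are all 1, so H_0 ≅ Z^3.
  H_1: rank ker ∂_1 − rank ∂_2 = (10 − 4) − 6 = 0, and the invariant factors of ∂_2 are all 1, so H_1 ≅ 0.
  H_2: rank ker ∂_2 − rank ∂_3 = (10 − 6) − 4 = 0, and the invariant factors of ∂_3 are all 1, so H_2 ≅ 0.
  H_3: rank ker ∂_3 − rank ∂_4 = (5 − 4) − 0 = 1, and there is no ∂_4, so H_3 ≅ Z.

As a check, the Euler characteristic is 7 − 10 + 10 − 5 = 2, which agrees with 3 − 0 + 0 − 1 = 2.

H_0 ≅ Z^3,  H_1 = 0,  H_2 = 0,  H_3 ≅ Z.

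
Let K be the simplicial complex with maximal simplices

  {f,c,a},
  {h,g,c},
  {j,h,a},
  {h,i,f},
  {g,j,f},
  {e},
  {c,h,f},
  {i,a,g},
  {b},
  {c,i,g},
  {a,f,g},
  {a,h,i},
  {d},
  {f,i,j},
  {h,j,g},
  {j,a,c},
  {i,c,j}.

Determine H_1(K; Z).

Fix the vertex order a < b < c < d < e < f < g < h < i < j and write every simplex with vertices in increasing order. Then dim K = 2 and the simplices of K are:

  0-simplices (10): a, b, c, d, e, f, g, h, i, j
  1-simplices (21): ac, af, ag, ah, ai, aj, cf, cg, ch, ci, cj, fg, fh, fi, fj, gh, gi, gj, hi, hj, ij
  2-simplices (14): acf, acj, afg, agi, ahi, ahj, cfh, cgh, cgi, cij, fgj, fhi, fij, ghj

giving chain groups C_0 ≅ Z^10, C_1 ≅ Z^21, C_2 ≅ Z^14.

The boundary map ∂_1: C_1 → C_0 is given by ∂[p,q] = [q] − [p]. For instance
  ∂aj = j − a.
This gives a 10×21 integer matrix of rank 6; reducing to Smith normal form yields diagonal entries (1,1,1,1,1,1).

∂_2: C_2 → C_1 acts by ∂[p,q,r] = [q,r] − [p,r] + [p,q]. For instance
  ∂fij = ij − fj + fi,
  ∂ghj = hj − gj + gh.
This gives a 21×14 integer matrix of rank 13; reducing to Smith normal form yields diagonal entries (1,1,1,1,1,1,1,1,1,1,1,1,1).

Computing H_k = (kernel of ∂_k) / (image of ∂_{k+1}):

  H_1: rank ker ∂_1 − rank ∂_2 = (21 − 6) − 13 = 2, and the invariant factors of ∂_2 are all 1, so H_1 = Z^2.

(K is a triangulation of the disjoint union of the torus T^2 and a set of 3 points.)

H_1 ≅ Z^2.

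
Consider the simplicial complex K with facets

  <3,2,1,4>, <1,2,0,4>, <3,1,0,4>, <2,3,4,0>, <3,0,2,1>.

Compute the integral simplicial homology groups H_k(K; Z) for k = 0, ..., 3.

Fix the vertex order 0 < 1 < 2 < 3 < 4 and write every simplex with vertices in increasing order. Then dim K = 3 and the simplices of K are:

  0-simplices (5): [0], [1], [2], [3], [4]
  1-simplices (10): [0,1], [0,2], [0,3], [0,4], [1,2], [1,3], [1,4], [2,3], [2,4], [3,4]
  2-simplices (10): [0,1,2], [0,1,3], [0,1,4], [0,2,3], [0,2,4], [0,3,4], [1,2,3], [1,2,4], [1,3,4], [2,3,4]
  3-simplices (5): [0,1,2,3], [0,1,2,4], [0,1,3,4], [0,2,3,4], [1,2,3,4]

giving chain groups C_0 ≅ Z^5, C_1 ≅ Z^10, C_2 ≅ Z^10, C_3 ≅ Z^5.

Boundary ∂_1: C_1 → C_0 is given by ∂[p,q] = [q] − [p]. For instance
  ∂[0,3] = [3] − [0].
This gives a 5×10 integer matrix of rank 4; reducing to Smith normal form yields diagonal entries (1,1,1,1).

∂_2: C_2 → C_1 sends each 2-simplex [p,q,r] to [q,r] − [p,r] + [p,q]. For instance
  ∂[1,3,4] = [3,4] − [1,4] + [1,3],
  ∂[0,2,3] = [2,3] − [0,3] + [0,2].
The resulting 10×10 matrix has rank 6, and its Smith normal form has invariant factors (1,1,1,1,1,1).

∂_3: C_3 → C_2 sends each 3-simplex σ to the alternating sum Σ_i (−1)^i (σ with its i-th vertex removed). For instance
  ∂[1,2,3,4] = [2,3,4] − [1,3,4] + [1,2,4] − [1,2,3],
  ∂[0,1,2,4] = [1,2,4] − [0,2,4] + [0,1,4] − [0,1,2].
The resulting 10×5 matrix has rank 4, and its Smith normal form has invariant factors (1,1,1,1).

Reading off H_k = ker ∂_k / im ∂_{k+1}:

  H_0: rank C_0 − rank ∂_1 = 5 − 4 = 1, and the invariant factors of ∂_1 are all 1, so H_0 = Z.
  H_1: rank ker ∂_1 − rank ∂_2 = (10 − 4) − 6 = 0, and the invariant factors of ∂_2 are all 1, so H_1 = 0.
  H_2: rank ker ∂_2 − rank ∂_3 = (10 − 6) − 4 = 0, and the invariant factors of ∂_3 are all 1, so H_2 = 0.
  H_3: rank ker ∂_3 − rank ∂_4 = (5 − 4) − 0 = 1, and there is no ∂_4, so H_3 = Z.

As a check, the Euler characteristic is 5 − 10 + 10 − 5 = 0, which agrees with 1 − 0 + 0 − 1 = 0.
(K is a triangulation of the 3-sphere S^3.)

H_0 ≅ Z,  H_1 = 0,  H_2 = 0,  H_3 ≅ Z.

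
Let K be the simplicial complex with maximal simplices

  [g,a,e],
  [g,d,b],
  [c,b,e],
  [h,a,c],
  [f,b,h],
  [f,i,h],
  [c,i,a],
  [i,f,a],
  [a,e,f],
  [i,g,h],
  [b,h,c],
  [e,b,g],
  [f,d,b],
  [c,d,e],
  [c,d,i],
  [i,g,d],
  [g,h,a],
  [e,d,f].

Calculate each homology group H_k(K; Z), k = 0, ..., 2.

Order the vertices as a < b < c < d < e < f < g < h < i. Listing each simplex with vertices in this order, K has dimension 2 with simplices:

  0-simplices (9): a, b, c, d, e, f, g, h, i
  1-simplices (27): ac, ae, af, ag, ah, ai, bc, bd, be, bf, bg, bh, cd, ce, ch, ci, de, df, dg, di, ef, eg, fh, fi, gh, gi, hi
  2-simplices (18): ach, aci, aef, aeg, afi, agh, bce, bch, bdf, bdg, beg, bfh, cde, cdi, def, dgi, fhi, ghi

Hence C_0 ≅ Z^9, C_1 ≅ Z^27, C_2 ≅ Z^18.

The boundary map ∂_1: C_1 → C_0 sends each edge [p,q] (with p < q) to q − p.
The 9×27 boundary matrix has rank 8 and Smith normal form diag(1,1,1,1,1,1,1,1).

Boundary ∂_2: C_2 → C_1 sends each 2-simplex [p,q,r] to [q,r] − [p,r] + [p,q]. For instance
  ∂dgi = gi − di + dg,
  ∂beg = eg − bg + be.
As a 27×18 matrix over Z this has rank 18, with invariant factors (1,1,1,1,1,1,1,1,1,1,1,1,1,1,1,1,1,2).

From H_k ≅ ker(∂_k) / im(∂_{k+1}) we obtain:

  H_0: rank C_0 − rank ∂_1 = 9 − 8 = 1, and the invariant factors of ∂_1 are all 1, so H_0 = Z.
  H_1: rank ker ∂_1 − rank ∂_2 = (27 − 8) − 18 = 1, and ∂_2 has invariant factor 2 > 1, so H_1 = Z ⊕ Z/2.
  H_2: rank ker ∂_2 − rank ∂_3 = (18 − 18) − 0 = 0, and there is no ∂_3, so H_2 = 0.

H_0 = Z,  H_1 = Z ⊕ Z/2,  H_2 = 0.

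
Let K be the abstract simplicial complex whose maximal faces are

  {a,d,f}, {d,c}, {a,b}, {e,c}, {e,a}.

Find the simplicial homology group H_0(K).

Fix the vertex order a < b < c < d < e < f and write every simplex with vertices in increasing order. Then dim K = 2 and the simplices of K are:

  0-simplices (6): a, b, c, d, e, f
  1-simplices (7): ab, ad, ae, af, cd, ce, df
  2-simplices (1): adf

Hence C_0 ≅ Z^6, C_1 ≅ Z^7, C_2 ≅ Z^1.

The boundary map ∂_1: C_1 → C_0 is given by ∂[p,q] = [q] − [p]. For instance
  ∂ce = e − c.
This gives a 6×7 integer matrix of rank 5; reducing to Smith normal form yields diagonal entries (1,1,1,1,1).

The boundary map ∂_2: C_2 → C_1 acts by ∂[p,q,r] = [q,r] − [p,r] + [p,q]. For instance
  ∂adf = df − af + ad.
As a 7×1 matrix over Z this has rank 1, with invariant factors (1).

Now H_k = ker ∂_k / im ∂_{k+1}, so:

  H_0: rank C_0 − rank ∂_1 = 6 − 5 = 1, and the invariant factors of ∂_1 are all 1, so H_0 = Z.

H_0 = Z.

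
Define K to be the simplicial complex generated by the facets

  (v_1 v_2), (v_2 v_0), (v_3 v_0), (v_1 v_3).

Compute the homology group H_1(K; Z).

H_1 = Z.

We work with the vertex ordering v_0 < v_1 < v_2 < v_3. The simplices of K, each written with vertices in increasing order, are:

  0-simplices (4): [v_0], [v_1], [v_2], [v_3]
  1-simplices (4): [v_0,v_2], [v_0,v_3], [v_1,v_2], [v_1,v_3]

giving chain groups C_0 ≅ Z^4, C_1 ≅ Z^4.

Boundary ∂_1: C_1 → C_0 maps an edge to its endpoints' difference, ∂[p,q] = q − p. For instance
  ∂[v_0,v_3] = [v_3] − [v_0].
This gives a 4×4 integer matrix of rank 3; reducing to Smith normal form yields diagonal entries (1,1,1).

Now H_k = ker ∂_k / im ∂_{k+1}, so:

  H_1: rank ker ∂_1 − rank ∂_2 = (4 − 3) − 0 = 1, and there is no ∂_2, so H_1 = Z.

(K is a triangulation of the circle S^1.)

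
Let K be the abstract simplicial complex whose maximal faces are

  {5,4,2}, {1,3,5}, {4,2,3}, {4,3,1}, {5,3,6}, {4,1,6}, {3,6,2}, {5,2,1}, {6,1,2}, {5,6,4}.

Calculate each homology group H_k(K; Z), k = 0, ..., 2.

K has 6 vertices, 15 edges, 10 triangles.
rank ∂_0 = 0, rank ∂_1 = 5 ⇒ b_0 = 6 − 0 − 5 = 1; all invariant factors of ∂_1 are 1 so no torsion. So H_0 ≅ Z.
rank ∂_1 = 5, rank ∂_2 = 10 ⇒ b_1 = 15 − 5 − 10 = 0; ∂_2 has invariant factor(s) [2] giving torsion. So H_1 ≅ Z_2.
rank ∂_2 = 10, rank ∂_3 = 0 ⇒ b_2 = 10 − 10 − 0 = 0. So H_2 ≅ 0.

H_0 = Z,  H_1 = Z_2,  H_2 = 0.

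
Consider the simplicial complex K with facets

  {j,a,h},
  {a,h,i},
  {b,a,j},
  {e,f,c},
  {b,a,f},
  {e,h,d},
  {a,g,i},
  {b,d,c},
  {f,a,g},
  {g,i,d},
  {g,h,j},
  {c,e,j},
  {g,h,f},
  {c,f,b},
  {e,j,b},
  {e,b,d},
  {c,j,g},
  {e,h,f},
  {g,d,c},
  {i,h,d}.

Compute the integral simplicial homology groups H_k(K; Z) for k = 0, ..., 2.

We work with the vertex ordering a < b < c < d < e < f < g < h < i < j. The simplices of K, each written with vertices in increasing order, are:

  0-simplices (10): a, b, c, d, e, f, g, h, i, j
  1-simplices (30): ab, af, ag, ah, ai, aj, bc, bd, be, bf, bj, cd, ce, cf, cg, cj, de, dg, dh, di, ef, eh, ej, fg, fh, gh, gi, gj, hi, hj
  2-simplices (20): abf, abj, afg, agi, ahi, ahj, bcd, bcf, bde, bej, cdg, cef, cej, cgj, deh, dgi, dhi, efh, fgh, ghj

so the chain groups are C_0 ≅ Z^10, C_1 ≅ Z^30, C_2 ≅ Z^20.

∂_1: C_1 → C_0 is given by ∂[p,q] = [q] − [p]. For instance
  ∂af = f − a.
This gives a 10×30 integer matrix of rank 9; reducing to Smith normal form yields diagonal entries (1,1,1,1,1,1,1,1,1).

The boundary map ∂_2: C_2 → C_1 sends each 2-simplex [p,q,r] to [q,r] − [p,r] + [p,q]. For instance
  ∂cej = ej − cj + ce,
  ∂bde = de − be + bd.
The 30×20 boundary matrix has rank 20 and Smith normal form diag(1,1,1,1,1,1,1,1,1,1,1,1,1,1,1,1,1,1,1,2).

Now H_k = ker ∂_k / im ∂_{k+1}, so:

  H_0: rank C_0 − rank ∂_1 = 10 − 9 = 1, and the invariant factors of ∂_1 are all 1, so H_0 = Z.
  H_1: rank ker ∂_1 − rank ∂_2 = (30 − 9) − 20 = 1, and ∂_2 has invariant factor 2 > 1, so H_1 = Z × Z/2.
  H_2: rank ker ∂_2 − rank ∂_3 = (20 − 20) − 0 = 0, and there is no ∂_3, so H_2 = 0.

(K is a triangulation of the Klein bottle.)

H_0 ≅ Z,  H_1 ≅ Z × Z/2,  H_2 = 0.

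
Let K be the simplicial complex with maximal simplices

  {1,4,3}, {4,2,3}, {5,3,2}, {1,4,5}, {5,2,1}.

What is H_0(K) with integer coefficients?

Fix the vertex order 1 < 2 < 3 < 4 < 5 and write every simplex with vertices in increasing order. Then dim K = 2 and the simplices of K are:

  0-simplices (5): [1], [2], [3], [4], [5]
  1-simplices (10): [1,2], [1,3], [1,4], [1,5], [2,3], [2,4], [2,5], [3,4], [3,5], [4,5]
  2-simplices (5): [1,2,5], [1,3,4], [1,4,5], [2,3,4], [2,3,5]

Hence C_0 ≅ Z^5, C_1 ≅ Z^10, C_2 ≅ Z^5.

The boundary map ∂_1: C_1 → C_0 maps an edge to its endpoints' difference, ∂[p,q] = q − p. For instance
  ∂[2,3] = [3] − [2].
As a 5×10 matrix over Z this has rank 4, with invariant factors (1,1,1,1).

The boundary map ∂_2: C_2 → C_1 sends each 2-simplex [p,q,r] to [q,r] − [p,r] + [p,q]. For instance
  ∂[2,3,5] = [3,5] − [2,5] + [2,3],
  ∂[1,2,5] = [2,5] − [1,5] + [1,2].
This gives a 10×5 integer matrix of rank 5; reducing to Smith normal form yields diagonal entries (1,1,1,1,1).

Reading off H_k = ker ∂_k / im ∂_{k+1}:

  H_0: rank C_0 − rank ∂_1 = 5 − 4 = 1, and the invariant factors of ∂_1 are all 1, so H_0 = Z.

(K is a triangulation of the Möbius band.)

H_0 = Z.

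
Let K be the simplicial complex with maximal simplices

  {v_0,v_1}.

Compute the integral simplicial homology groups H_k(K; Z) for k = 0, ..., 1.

K has 2 vertices, 1 edge.
rank ∂_0 = 0, rank ∂_1 = 1 ⇒ b_0 = 2 − 0 − 1 = 1; all invariant factors of ∂_1 are 1 so no torsion. So H_0 ≅ Z.
rank ∂_1 = 1, rank ∂_2 = 0 ⇒ b_1 = 1 − 1 − 0 = 0. So H_1 ≅ 0.

H_0 ≅ Z,  H_1 = 0.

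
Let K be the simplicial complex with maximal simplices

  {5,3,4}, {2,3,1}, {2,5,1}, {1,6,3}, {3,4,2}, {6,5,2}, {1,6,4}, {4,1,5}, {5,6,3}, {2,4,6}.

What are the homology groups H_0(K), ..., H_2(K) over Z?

Order the vertices as 1 < 2 < 3 < 4 < 5 < 6. Listing each simplex with vertices in this order, K has dimension 2 with simplices:

  0-simplices (6): [1], [2], [3], [4], [5], [6]
  1-simplices (15): [1,2], [1,3], [1,4], [1,5], [1,6], [2,3], [2,4], [2,5], [2,6], [3,4], [3,5], [3,6], [4,5], [4,6], [5,6]
  2-simplices (10): [1,2,3], [1,2,5], [1,3,6], [1,4,5], [1,4,6], [2,3,4], [2,4,6], [2,5,6], [3,4,5], [3,5,6]

Hence C_0 ≅ Z^6, C_1 ≅ Z^15, C_2 ≅ Z^10.

∂_1: C_1 → C_0 maps an edge to its endpoints' difference, ∂[p,q] = q − p.
This gives a 6×15 integer matrix of rank 5; reducing to Smith normal form yields diagonal entries (1,1,1,1,1).

Boundary ∂_2: C_2 → C_1 acts by ∂[p,q,r] = [q,r] − [p,r] + [p,q]. For instance
  ∂[3,5,6] = [5,6] − [3,6] + [3,5],
  ∂[2,4,6] = [4,6] − [2,6] + [2,4].
This gives a 15×10 integer matrix of rank 10; reducing to Smith normal form yields diagonal entries (1,1,1,1,1,1,1,1,1,2).

Reading off H_k = ker ∂_k / im ∂_{k+1}:

  H_0: rank C_0 − rank ∂_1 = 6 − 5 = 1, and the invariant factors of ∂_1 are all 1, so H_0 = Z.
  H_1: rank ker ∂_1 − rank ∂_2 = (15 − 5) − 10 = 0, and ∂_2 has invariant factor 2 > 1, so H_1 = Z/2.
  H_2: rank ker ∂_2 − rank ∂_3 = (10 − 10) − 0 = 0, and there is no ∂_3, so H_2 = 0.

(K is a triangulation of the real projective plane RP^2.)

H_0 = Z,  H_1 = Z/2,  H_2 = 0.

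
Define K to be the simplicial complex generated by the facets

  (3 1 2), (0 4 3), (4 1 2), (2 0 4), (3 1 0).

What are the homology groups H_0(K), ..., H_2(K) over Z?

H_0 = Z,  H_1 = Z,  H_2 = 0.

Take the total order 0 < 1 < 2 < 3 < 4 on the vertex set. Then K (dimension 2) consists of the simplices:

  0-simplices (5): [0], [1], [2], [3], [4]
  1-simplices (10): [0,1], [0,2], [0,3], [0,4], [1,2], [1,3], [1,4], [2,3], [2,4], [3,4]
  2-simplices (5): [0,1,3], [0,2,4], [0,3,4], [1,2,3], [1,2,4]

so the chain groups are C_0 ≅ Z^5, C_1 ≅ Z^10, C_2 ≅ Z^5.

Boundary ∂_1: C_1 → C_0 is given by ∂[p,q] = [q] − [p].
This gives a 5×10 integer matrix of rank 4; reducing to Smith normal form yields diagonal entries (1,1,1,1).

∂_2: C_2 → C_1 sends each 2-simplex [p,q,r] to [q,r] − [p,r] + [p,q]. For instance
  ∂[0,1,3] = [1,3] − [0,3] + [0,1],
  ∂[1,2,3] = [2,3] − [1,3] + [1,2].
This gives a 10×5 integer matrix of rank 5; reducing to Smith normal form yields diagonal entries (1,1,1,1,1).

From H_k ≅ ker(∂_k) / im(∂_{k+1}) we obtain:

  H_0: rank C_0 − rank ∂_1 = 5 − 4 = 1, and the invariant factors of ∂_1 are all 1, so H_0 = Z.
  H_1: rank ker ∂_1 − rank ∂_2 = (10 − 4) − 5 = 1, and the invariant factors of ∂_2 are all 1, so H_1 = Z.
  H_2: rank ker ∂_2 − rank ∂_3 = (5 − 5) − 0 = 0, and there is no ∂_3, so H_2 = 0.

As a check, the Euler characteristic is 5 − 10 + 5 = 0, which agrees with 1 − 1 + 0 = 0.
(K is a triangulation of the Möbius band.)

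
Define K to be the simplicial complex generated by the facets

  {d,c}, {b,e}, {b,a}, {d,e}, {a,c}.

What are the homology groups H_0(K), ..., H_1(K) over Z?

H_0 ≅ Z,  H_1 ≅ Z.

Order the vertices as a < b < c < d < e. Listing each simplex with vertices in this order, K has dimension 1 with simplices:

  0-simplices (5): a, b, c, d, e
  1-simplices (5): ab, ac, be, cd, de

Hence C_0 ≅ Z^5, C_1 ≅ Z^5.

The boundary map ∂_1: C_1 → C_0 sends each edge [p,q] (with p < q) to q − p. For instance
  ∂de = e − d.
As a 5×5 matrix over Z this has rank 4, with invariant factors (1,1,1,1).

Computing H_k = (kernel of ∂_k) / (image of ∂_{k+1}):

  H_0: rank C_0 − rank ∂_1 = 5 − 4 = 1, and the invariant factors of ∂_1 are all 1, so H_0 = Z.
  H_1: rank ker ∂_1 − rank ∂_2 = (5 − 4) − 0 = 1, and there is no ∂_2, so H_1 = Z.

As a check, the Euler characteristic is 5 − 5 = 0, which agrees with 1 − 1 = 0.
(K is a triangulation of the circle S^1.)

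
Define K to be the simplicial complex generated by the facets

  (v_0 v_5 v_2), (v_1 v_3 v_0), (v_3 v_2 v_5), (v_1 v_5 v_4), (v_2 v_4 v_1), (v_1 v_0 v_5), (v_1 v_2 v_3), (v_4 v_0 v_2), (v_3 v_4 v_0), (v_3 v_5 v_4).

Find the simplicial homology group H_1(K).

Take the total order v_0 < v_1 < v_2 < v_3 < v_4 < v_5 on the vertex set. Then K (dimension 2) consists of the simplices:

  0-simplices (6): [v_0], [v_1], [v_2], [v_3], [v_4], [v_5]
  1-simplices (15): (15 of them)
  2-simplices (10): [v_0,v_1,v_3], [v_0,v_1,v_5], [v_0,v_2,v_4], [v_0,v_2,v_5], [v_0,v_3,v_4], [v_1,v_2,v_3], [v_1,v_2,v_4], [v_1,v_4,v_5], [v_2,v_3,v_5], [v_3,v_4,v_5]

Hence C_0 ≅ Z^6, C_1 ≅ Z^15, C_2 ≅ Z^10.

∂_1: C_1 → C_0 is given by ∂[p,q] = [q] − [p].
The resulting 6×15 matrix has rank 5, and its Smith normal form has invariant factors (1,1,1,1,1).

∂_2: C_2 → C_1 sends each 2-simplex [p,q,r] to [q,r] − [p,r] + [p,q]. For instance
  ∂[v_0,v_1,v_5] = [v_1,v_5] − [v_0,v_5] + [v_0,v_1],
  ∂[v_3,v_4,v_5] = [v_4,v_5] − [v_3,v_5] + [v_3,v_4].
This gives a 15×10 integer matrix of rank 10; reducing to Smith normal form yields diagonal entries (1,1,1,1,1,1,1,1,1,2).

Computing H_k = (kernel of ∂_k) / (image of ∂_{k+1}):

  H_1: rank ker ∂_1 − rank ∂_2 = (15 − 5) − 10 = 0, and ∂_2 has invariant factor 2 > 1, so H_1 ≅ Z/2.

H_1 = Z/2.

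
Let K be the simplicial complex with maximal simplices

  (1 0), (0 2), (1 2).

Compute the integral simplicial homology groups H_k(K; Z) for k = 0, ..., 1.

Fix the vertex order 0 < 1 < 2 and write every simplex with vertices in increasing order. Then dim K = 1 and the simplices of K are:

  0-simplices (3): [0], [1], [2]
  1-simplices (3): [0,1], [0,2], [1,2]

so the chain groups are C_0 ≅ Z^3, C_1 ≅ Z^3.

The boundary map ∂_1: C_1 → C_0 sends each edge [p,q] (with p < q) to q − p. For instance
  ∂[0,1] = [1] − [0].
This gives a 3×3 integer matrix of rank 2; reducing to Smith normal form yields diagonal entries (1,1).

Computing H_k = (kernel of ∂_k) / (image of ∂_{k+1}):

  H_0: rank C_0 − rank ∂_1 = 3 − 2 = 1, and the invariant factors of ∂_1 are all 1, so H_0 = Z.
  H_1: rank ker ∂_1 − rank ∂_2 = (3 − 2) − 0 = 1, and there is no ∂_2, so H_1 = Z.

As a check, the Euler characteristic is 3 − 3 = 0, which agrees with 1 − 1 = 0.

H_0 ≅ Z,  H_1 ≅ Z.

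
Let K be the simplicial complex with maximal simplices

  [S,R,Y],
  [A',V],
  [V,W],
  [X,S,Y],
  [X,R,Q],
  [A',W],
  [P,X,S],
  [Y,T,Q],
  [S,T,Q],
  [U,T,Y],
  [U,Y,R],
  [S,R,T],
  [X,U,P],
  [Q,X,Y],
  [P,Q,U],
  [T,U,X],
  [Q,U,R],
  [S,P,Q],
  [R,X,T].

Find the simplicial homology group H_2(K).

We work with the vertex ordering P < Q < R < S < T < U < V < W < X < Y < A'. The simplices of K, each written with vertices in increasing order, are:

  0-simplices (11): [P], [Q], [R], [S], [T], [U], [V], [W], [X], [Y], [A']
  1-simplices (27): (27 of them)
  2-simplices (16): [P,Q,S], [P,Q,U], [P,S,X], [P,U,X], [Q,R,U], [Q,R,X], [Q,S,T], [Q,T,Y], [Q,X,Y], [R,S,T], [R,S,Y], [R,T,X], [R,U,Y], [S,X,Y], [T,U,X], [T,U,Y]

so the chain groups are C_0 ≅ Z^11, C_1 ≅ Z^27, C_2 ≅ Z^16.

The boundary map ∂_1: C_1 → C_0 sends each edge [p,q] (with p < q) to q − p.
This gives a 11×27 integer matrix of rank 9; reducing to Smith normal form yields diagonal entries (1,1,1,1,1,1,1,1,1).

∂_2: C_2 → C_1 acts by ∂[p,q,r] = [q,r] − [p,r] + [p,q]. For instance
  ∂[P,Q,S] = [Q,S] − [P,S] + [P,Q],
  ∂[R,U,Y] = [U,Y] − [R,Y] + [R,U].
As a 27×16 matrix over Z this has rank 15, with invariant factors (1,1,1,1,1,1,1,1,1,1,1,1,1,1,1).

Computing H_k = (kernel of ∂_k) / (image of ∂_{k+1}):

  H_2: rank ker ∂_2 − rank ∂_3 = (16 − 15) − 0 = 1, and there is no ∂_3, so H_2 = Z.

H_2 ≅ Z.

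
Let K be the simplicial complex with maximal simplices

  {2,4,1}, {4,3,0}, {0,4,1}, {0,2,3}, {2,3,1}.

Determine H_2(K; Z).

Fix the vertex order 0 < 1 < 2 < 3 < 4 and write every simplex with vertices in increasing order. Then dim K = 2 and the simplices of K are:

  0-simplices (5): [0], [1], [2], [3], [4]
  1-simplices (10): [0,1], [0,2], [0,3], [0,4], [1,2], [1,3], [1,4], [2,3], [2,4], [3,4]
  2-simplices (5): [0,1,4], [0,2,3], [0,3,4], [1,2,3], [1,2,4]

Hence C_0 ≅ Z^5, C_1 ≅ Z^10, C_2 ≅ Z^5.

Boundary ∂_1: C_1 → C_0 sends each edge [p,q] (with p < q) to q − p. For instance
  ∂[2,3] = [3] − [2].
The resulting 5×10 matrix has rank 4, and its Smith normal form has invariant factors (1,1,1,1).

The boundary map ∂_2: C_2 → C_1 maps a triangle to the signed sum of its edges. For instance
  ∂[1,2,3] = [2,3] − [1,3] + [1,2],
  ∂[1,2,4] = [2,4] − [1,4] + [1,2].
This gives a 10×5 integer matrix of rank 5; reducing to Smith normal form yields diagonal entries (1,1,1,1,1).

Reading off H_k = ker ∂_k / im ∂_{k+1}:

  H_2: rank ker ∂_2 − rank ∂_3 = (5 − 5) − 0 = 0, and there is no ∂_3, so H_2 = 0.

H_2 ≅ 0.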